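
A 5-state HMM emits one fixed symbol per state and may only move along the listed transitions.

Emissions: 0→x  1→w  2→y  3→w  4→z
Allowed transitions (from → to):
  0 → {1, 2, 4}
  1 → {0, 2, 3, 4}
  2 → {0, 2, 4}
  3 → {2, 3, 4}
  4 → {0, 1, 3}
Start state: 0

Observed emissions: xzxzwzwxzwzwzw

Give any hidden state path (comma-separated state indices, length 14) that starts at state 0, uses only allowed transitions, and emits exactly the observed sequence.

0,4,0,4,1,4,1,0,4,1,4,3,4,3

  0: obs=x cand={0} pick 0 [start]
  1: obs=z cand={4} pick 4 [0->4 ok]
  2: obs=x cand={0} pick 0 [4->0 ok]
  3: obs=z cand={4} pick 4 [0->4 ok]
  4: obs=w cand={1,3} pick 1 [4->1 ok]
  5: obs=z cand={4} pick 4 [1->4 ok]
  6: obs=w cand={1,3} pick 1 [4->1 ok]
  7: obs=x cand={0} pick 0 [1->0 ok]
  8: obs=z cand={4} pick 4 [0->4 ok]
  9: obs=w cand={1,3} pick 1 [4->1 ok]
  10: obs=z cand={4} pick 4 [1->4 ok]
  11: obs=w cand={1,3} pick 3 [4->3 ok]
  12: obs=z cand={4} pick 4 [3->4 ok]
  13: obs=w cand={1,3} pick 3 [4->3 ok]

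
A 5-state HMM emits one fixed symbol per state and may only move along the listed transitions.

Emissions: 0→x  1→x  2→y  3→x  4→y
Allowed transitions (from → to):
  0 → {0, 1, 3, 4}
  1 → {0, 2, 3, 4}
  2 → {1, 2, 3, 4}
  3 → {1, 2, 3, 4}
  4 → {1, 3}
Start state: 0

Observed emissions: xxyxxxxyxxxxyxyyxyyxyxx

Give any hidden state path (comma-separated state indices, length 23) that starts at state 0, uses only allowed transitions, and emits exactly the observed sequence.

  t0 'x' -> {0,1,3}, take 0 (start)
  t1 'x' -> {0,1,3}, take 0 (0->0 ok)
  t2 'y' -> {2,4}, take 4 (0->4 ok)
  t3 'x' -> {0,1,3}, take 1 (4->1 ok)
  t4 'x' -> {0,1,3}, take 0 (1->0 ok)
  t5 'x' -> {0,1,3}, take 1 (0->1 ok)
  t6 'x' -> {0,1,3}, take 3 (1->3 ok)
  t7 'y' -> {2,4}, take 2 (3->2 ok)
  t8 'x' -> {0,1,3}, take 3 (2->3 ok)
  t9 'x' -> {0,1,3}, take 1 (3->1 ok)
  t10 'x' -> {0,1,3}, take 3 (1->3 ok)
  t11 'x' -> {0,1,3}, take 1 (3->1 ok)
  t12 'y' -> {2,4}, take 4 (1->4 ok)
  t13 'x' -> {0,1,3}, take 1 (4->1 ok)
  t14 'y' -> {2,4}, take 2 (1->2 ok)
  t15 'y' -> {2,4}, take 4 (2->4 ok)
  t16 'x' -> {0,1,3}, take 1 (4->1 ok)
  t17 'y' -> {2,4}, take 2 (1->2 ok)
  t18 'y' -> {2,4}, take 2 (2->2 ok)
  t19 'x' -> {0,1,3}, take 1 (2->1 ok)
  t20 'y' -> {2,4}, take 4 (1->4 ok)
  t21 'x' -> {0,1,3}, take 3 (4->3 ok)
  t22 'x' -> {0,1,3}, take 1 (3->1 ok)

0,0,4,1,0,1,3,2,3,1,3,1,4,1,2,4,1,2,2,1,4,3,1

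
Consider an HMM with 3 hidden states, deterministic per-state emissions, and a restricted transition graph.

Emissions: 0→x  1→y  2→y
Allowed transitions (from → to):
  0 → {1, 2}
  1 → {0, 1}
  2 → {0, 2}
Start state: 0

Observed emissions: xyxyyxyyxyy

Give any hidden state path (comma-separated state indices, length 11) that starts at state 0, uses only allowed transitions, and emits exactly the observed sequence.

  t0 'x' -> {0}, take 0 (start)
  t1 'y' -> {1,2}, take 2 (0->2 ok)
  t2 'x' -> {0}, take 0 (2->0 ok)
  t3 'y' -> {1,2}, take 1 (0->1 ok)
  t4 'y' -> {1,2}, take 1 (1->1 ok)
  t5 'x' -> {0}, take 0 (1->0 ok)
  t6 'y' -> {1,2}, take 1 (0->1 ok)
  t7 'y' -> {1,2}, take 1 (1->1 ok)
  t8 'x' -> {0}, take 0 (1->0 ok)
  t9 'y' -> {1,2}, take 2 (0->2 ok)
  t10 'y' -> {1,2}, take 2 (2->2 ok)

0,2,0,1,1,0,1,1,0,2,2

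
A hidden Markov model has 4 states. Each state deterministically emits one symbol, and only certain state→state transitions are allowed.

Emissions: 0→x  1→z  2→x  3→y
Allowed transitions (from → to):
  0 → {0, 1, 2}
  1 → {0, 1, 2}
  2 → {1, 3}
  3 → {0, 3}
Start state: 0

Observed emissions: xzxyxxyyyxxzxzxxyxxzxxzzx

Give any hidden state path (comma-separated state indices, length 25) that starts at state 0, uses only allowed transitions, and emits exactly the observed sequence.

  pos 0: x in {0,2}, choose 0; start
  pos 1: z in {1}, choose 1; 0->1 ok
  pos 2: x in {0,2}, choose 2; 1->2 ok
  pos 3: y in {3}, choose 3; 2->3 ok
  pos 4: x in {0,2}, choose 0; 3->0 ok
  pos 5: x in {0,2}, choose 2; 0->2 ok
  pos 6: y in {3}, choose 3; 2->3 ok
  pos 7: y in {3}, choose 3; 3->3 ok
  pos 8: y in {3}, choose 3; 3->3 ok
  pos 9: x in {0,2}, choose 0; 3->0 ok
  pos 10: x in {0,2}, choose 0; 0->0 ok
  pos 11: z in {1}, choose 1; 0->1 ok
  pos 12: x in {0,2}, choose 2; 1->2 ok
  pos 13: z in {1}, choose 1; 2->1 ok
  pos 14: x in {0,2}, choose 0; 1->0 ok
  pos 15: x in {0,2}, choose 2; 0->2 ok
  pos 16: y in {3}, choose 3; 2->3 ok
  pos 17: x in {0,2}, choose 0; 3->0 ok
  pos 18: x in {0,2}, choose 2; 0->2 ok
  pos 19: z in {1}, choose 1; 2->1 ok
  pos 20: x in {0,2}, choose 0; 1->0 ok
  pos 21: x in {0,2}, choose 2; 0->2 ok
  pos 22: z in {1}, choose 1; 2->1 ok
  pos 23: z in {1}, choose 1; 1->1 ok
  pos 24: x in {0,2}, choose 2; 1->2 ok

0,1,2,3,0,2,3,3,3,0,0,1,2,1,0,2,3,0,2,1,0,2,1,1,2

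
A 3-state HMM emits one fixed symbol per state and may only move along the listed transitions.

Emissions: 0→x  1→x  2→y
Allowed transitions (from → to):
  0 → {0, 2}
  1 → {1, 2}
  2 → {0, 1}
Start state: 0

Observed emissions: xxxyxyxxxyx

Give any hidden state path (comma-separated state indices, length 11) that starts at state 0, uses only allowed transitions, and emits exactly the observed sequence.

  t0 'x' -> {0,1}, take 0 (start)
  t1 'x' -> {0,1}, take 0 (0->0 ok)
  t2 'x' -> {0,1}, take 0 (0->0 ok)
  t3 'y' -> {2}, take 2 (0->2 ok)
  t4 'x' -> {0,1}, take 1 (2->1 ok)
  t5 'y' -> {2}, take 2 (1->2 ok)
  t6 'x' -> {0,1}, take 1 (2->1 ok)
  t7 'x' -> {0,1}, take 1 (1->1 ok)
  t8 'x' -> {0,1}, take 1 (1->1 ok)
  t9 'y' -> {2}, take 2 (1->2 ok)
  t10 'x' -> {0,1}, take 1 (2->1 ok)

0,0,0,2,1,2,1,1,1,2,1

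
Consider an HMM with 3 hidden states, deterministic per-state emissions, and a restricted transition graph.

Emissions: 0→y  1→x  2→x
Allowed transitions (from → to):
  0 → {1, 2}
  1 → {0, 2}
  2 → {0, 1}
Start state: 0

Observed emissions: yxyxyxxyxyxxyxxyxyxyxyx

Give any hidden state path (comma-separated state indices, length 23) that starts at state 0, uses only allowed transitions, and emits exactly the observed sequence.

  t0 'y' -> {0}, take 0 (start)
  t1 'x' -> {1,2}, take 1 (0->1 ok)
  t2 'y' -> {0}, take 0 (1->0 ok)
  t3 'x' -> {1,2}, take 2 (0->2 ok)
  t4 'y' -> {0}, take 0 (2->0 ok)
  t5 'x' -> {1,2}, take 1 (0->1 ok)
  t6 'x' -> {1,2}, take 2 (1->2 ok)
  t7 'y' -> {0}, take 0 (2->0 ok)
  t8 'x' -> {1,2}, take 1 (0->1 ok)
  t9 'y' -> {0}, take 0 (1->0 ok)
  t10 'x' -> {1,2}, take 2 (0->2 ok)
  t11 'x' -> {1,2}, take 1 (2->1 ok)
  t12 'y' -> {0}, take 0 (1->0 ok)
  t13 'x' -> {1,2}, take 2 (0->2 ok)
  t14 'x' -> {1,2}, take 1 (2->1 ok)
  t15 'y' -> {0}, take 0 (1->0 ok)
  t16 'x' -> {1,2}, take 1 (0->1 ok)
  t17 'y' -> {0}, take 0 (1->0 ok)
  t18 'x' -> {1,2}, take 2 (0->2 ok)
  t19 'y' -> {0}, take 0 (2->0 ok)
  t20 'x' -> {1,2}, take 1 (0->1 ok)
  t21 'y' -> {0}, take 0 (1->0 ok)
  t22 'x' -> {1,2}, take 1 (0->1 ok)

0,1,0,2,0,1,2,0,1,0,2,1,0,2,1,0,1,0,2,0,1,0,1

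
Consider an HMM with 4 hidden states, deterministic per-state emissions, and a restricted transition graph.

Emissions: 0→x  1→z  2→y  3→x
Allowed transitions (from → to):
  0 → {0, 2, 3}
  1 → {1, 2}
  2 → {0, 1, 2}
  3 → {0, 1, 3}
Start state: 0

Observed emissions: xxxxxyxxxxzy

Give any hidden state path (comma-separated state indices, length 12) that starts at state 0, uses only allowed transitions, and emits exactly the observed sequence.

0,0,0,3,0,2,0,3,3,3,1,2

  t0 'x' -> {0,3}, take 0 (start)
  t1 'x' -> {0,3}, take 0 (0->0 ok)
  t2 'x' -> {0,3}, take 0 (0->0 ok)
  t3 'x' -> {0,3}, take 3 (0->3 ok)
  t4 'x' -> {0,3}, take 0 (3->0 ok)
  t5 'y' -> {2}, take 2 (0->2 ok)
  t6 'x' -> {0,3}, take 0 (2->0 ok)
  t7 'x' -> {0,3}, take 3 (0->3 ok)
  t8 'x' -> {0,3}, take 3 (3->3 ok)
  t9 'x' -> {0,3}, take 3 (3->3 ok)
  t10 'z' -> {1}, take 1 (3->1 ok)
  t11 'y' -> {2}, take 2 (1->2 ok)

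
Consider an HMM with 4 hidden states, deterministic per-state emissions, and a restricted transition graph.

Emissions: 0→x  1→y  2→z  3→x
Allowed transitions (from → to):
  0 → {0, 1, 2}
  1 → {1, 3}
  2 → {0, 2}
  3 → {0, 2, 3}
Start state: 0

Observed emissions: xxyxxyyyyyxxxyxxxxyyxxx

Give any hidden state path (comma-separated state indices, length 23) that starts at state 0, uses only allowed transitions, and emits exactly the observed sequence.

  t0 'x' -> {0,3}, take 0 (start)
  t1 'x' -> {0,3}, take 0 (0->0 ok)
  t2 'y' -> {1}, take 1 (0->1 ok)
  t3 'x' -> {0,3}, take 3 (1->3 ok)
  t4 'x' -> {0,3}, take 0 (3->0 ok)
  t5 'y' -> {1}, take 1 (0->1 ok)
  t6 'y' -> {1}, take 1 (1->1 ok)
  t7 'y' -> {1}, take 1 (1->1 ok)
  t8 'y' -> {1}, take 1 (1->1 ok)
  t9 'y' -> {1}, take 1 (1->1 ok)
  t10 'x' -> {0,3}, take 3 (1->3 ok)
  t11 'x' -> {0,3}, take 3 (3->3 ok)
  t12 'x' -> {0,3}, take 0 (3->0 ok)
  t13 'y' -> {1}, take 1 (0->1 ok)
  t14 'x' -> {0,3}, take 3 (1->3 ok)
  t15 'x' -> {0,3}, take 3 (3->3 ok)
  t16 'x' -> {0,3}, take 0 (3->0 ok)
  t17 'x' -> {0,3}, take 0 (0->0 ok)
  t18 'y' -> {1}, take 1 (0->1 ok)
  t19 'y' -> {1}, take 1 (1->1 ok)
  t20 'x' -> {0,3}, take 3 (1->3 ok)
  t21 'x' -> {0,3}, take 3 (3->3 ok)
  t22 'x' -> {0,3}, take 0 (3->0 ok)

0,0,1,3,0,1,1,1,1,1,3,3,0,1,3,3,0,0,1,1,3,3,0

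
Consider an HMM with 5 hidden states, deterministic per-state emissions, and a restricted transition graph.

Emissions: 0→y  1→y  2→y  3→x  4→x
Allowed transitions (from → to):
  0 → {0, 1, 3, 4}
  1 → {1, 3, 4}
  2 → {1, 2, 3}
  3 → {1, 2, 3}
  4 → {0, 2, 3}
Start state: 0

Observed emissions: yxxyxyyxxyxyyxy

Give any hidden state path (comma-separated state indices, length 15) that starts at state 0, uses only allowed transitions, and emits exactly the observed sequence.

0,3,3,1,4,2,1,3,3,1,3,1,1,3,2

  [0] y  {0,1,2}  => 0  start
  [1] x  {3,4}  => 3  0->3 ok
  [2] x  {3,4}  => 3  3->3 ok
  [3] y  {0,1,2}  => 1  3->1 ok
  [4] x  {3,4}  => 4  1->4 ok
  [5] y  {0,1,2}  => 2  4->2 ok
  [6] y  {0,1,2}  => 1  2->1 ok
  [7] x  {3,4}  => 3  1->3 ok
  [8] x  {3,4}  => 3  3->3 ok
  [9] y  {0,1,2}  => 1  3->1 ok
  [10] x  {3,4}  => 3  1->3 ok
  [11] y  {0,1,2}  => 1  3->1 ok
  [12] y  {0,1,2}  => 1  1->1 ok
  [13] x  {3,4}  => 3  1->3 ok
  [14] y  {0,1,2}  => 2  3->2 ok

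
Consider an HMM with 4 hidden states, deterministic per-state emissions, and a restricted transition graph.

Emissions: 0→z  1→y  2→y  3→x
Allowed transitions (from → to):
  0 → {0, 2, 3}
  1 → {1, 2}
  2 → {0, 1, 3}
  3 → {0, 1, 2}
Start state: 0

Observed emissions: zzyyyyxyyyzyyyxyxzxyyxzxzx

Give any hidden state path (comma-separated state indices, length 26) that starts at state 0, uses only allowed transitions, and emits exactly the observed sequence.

0,0,2,1,1,2,3,1,1,2,0,2,1,2,3,2,3,0,3,1,2,3,0,3,0,3

  pos 0: z in {0}, choose 0; start
  pos 1: z in {0}, choose 0; 0->0 ok
  pos 2: y in {1,2}, choose 2; 0->2 ok
  pos 3: y in {1,2}, choose 1; 2->1 ok
  pos 4: y in {1,2}, choose 1; 1->1 ok
  pos 5: y in {1,2}, choose 2; 1->2 ok
  pos 6: x in {3}, choose 3; 2->3 ok
  pos 7: y in {1,2}, choose 1; 3->1 ok
  pos 8: y in {1,2}, choose 1; 1->1 ok
  pos 9: y in {1,2}, choose 2; 1->2 ok
  pos 10: z in {0}, choose 0; 2->0 ok
  pos 11: y in {1,2}, choose 2; 0->2 ok
  pos 12: y in {1,2}, choose 1; 2->1 ok
  pos 13: y in {1,2}, choose 2; 1->2 ok
  pos 14: x in {3}, choose 3; 2->3 ok
  pos 15: y in {1,2}, choose 2; 3->2 ok
  pos 16: x in {3}, choose 3; 2->3 ok
  pos 17: z in {0}, choose 0; 3->0 ok
  pos 18: x in {3}, choose 3; 0->3 ok
  pos 19: y in {1,2}, choose 1; 3->1 ok
  pos 20: y in {1,2}, choose 2; 1->2 ok
  pos 21: x in {3}, choose 3; 2->3 ok
  pos 22: z in {0}, choose 0; 3->0 ok
  pos 23: x in {3}, choose 3; 0->3 ok
  pos 24: z in {0}, choose 0; 3->0 ok
  pos 25: x in {3}, choose 3; 0->3 ok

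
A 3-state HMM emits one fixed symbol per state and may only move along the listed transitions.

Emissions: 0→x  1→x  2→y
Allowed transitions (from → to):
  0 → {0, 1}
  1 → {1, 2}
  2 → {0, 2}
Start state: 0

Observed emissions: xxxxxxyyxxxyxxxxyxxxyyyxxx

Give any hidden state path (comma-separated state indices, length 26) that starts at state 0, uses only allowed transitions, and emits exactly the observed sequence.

0,0,0,1,1,1,2,2,0,0,1,2,0,1,1,1,2,0,0,1,2,2,2,0,0,0

  t0 'x' -> {0,1}, take 0 (start)
  t1 'x' -> {0,1}, take 0 (0->0 ok)
  t2 'x' -> {0,1}, take 0 (0->0 ok)
  t3 'x' -> {0,1}, take 1 (0->1 ok)
  t4 'x' -> {0,1}, take 1 (1->1 ok)
  t5 'x' -> {0,1}, take 1 (1->1 ok)
  t6 'y' -> {2}, take 2 (1->2 ok)
  t7 'y' -> {2}, take 2 (2->2 ok)
  t8 'x' -> {0,1}, take 0 (2->0 ok)
  t9 'x' -> {0,1}, take 0 (0->0 ok)
  t10 'x' -> {0,1}, take 1 (0->1 ok)
  t11 'y' -> {2}, take 2 (1->2 ok)
  t12 'x' -> {0,1}, take 0 (2->0 ok)
  t13 'x' -> {0,1}, take 1 (0->1 ok)
  t14 'x' -> {0,1}, take 1 (1->1 ok)
  t15 'x' -> {0,1}, take 1 (1->1 ok)
  t16 'y' -> {2}, take 2 (1->2 ok)
  t17 'x' -> {0,1}, take 0 (2->0 ok)
  t18 'x' -> {0,1}, take 0 (0->0 ok)
  t19 'x' -> {0,1}, take 1 (0->1 ok)
  t20 'y' -> {2}, take 2 (1->2 ok)
  t21 'y' -> {2}, take 2 (2->2 ok)
  t22 'y' -> {2}, take 2 (2->2 ok)
  t23 'x' -> {0,1}, take 0 (2->0 ok)
  t24 'x' -> {0,1}, take 0 (0->0 ok)
  t25 'x' -> {0,1}, take 0 (0->0 ok)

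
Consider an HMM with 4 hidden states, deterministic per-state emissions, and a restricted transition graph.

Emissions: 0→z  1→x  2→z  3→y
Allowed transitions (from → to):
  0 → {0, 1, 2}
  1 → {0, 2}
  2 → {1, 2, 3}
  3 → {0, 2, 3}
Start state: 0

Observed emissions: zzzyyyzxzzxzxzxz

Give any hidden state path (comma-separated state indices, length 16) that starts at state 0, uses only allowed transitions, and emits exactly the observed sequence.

0,0,2,3,3,3,0,1,2,2,1,0,1,0,1,2

  t0 'z' -> {0,2}, take 0 (start)
  t1 'z' -> {0,2}, take 0 (0->0 ok)
  t2 'z' -> {0,2}, take 2 (0->2 ok)
  t3 'y' -> {3}, take 3 (2->3 ok)
  t4 'y' -> {3}, take 3 (3->3 ok)
  t5 'y' -> {3}, take 3 (3->3 ok)
  t6 'z' -> {0,2}, take 0 (3->0 ok)
  t7 'x' -> {1}, take 1 (0->1 ok)
  t8 'z' -> {0,2}, take 2 (1->2 ok)
  t9 'z' -> {0,2}, take 2 (2->2 ok)
  t10 'x' -> {1}, take 1 (2->1 ok)
  t11 'z' -> {0,2}, take 0 (1->0 ok)
  t12 'x' -> {1}, take 1 (0->1 ok)
  t13 'z' -> {0,2}, take 0 (1->0 ok)
  t14 'x' -> {1}, take 1 (0->1 ok)
  t15 'z' -> {0,2}, take 2 (1->2 ok)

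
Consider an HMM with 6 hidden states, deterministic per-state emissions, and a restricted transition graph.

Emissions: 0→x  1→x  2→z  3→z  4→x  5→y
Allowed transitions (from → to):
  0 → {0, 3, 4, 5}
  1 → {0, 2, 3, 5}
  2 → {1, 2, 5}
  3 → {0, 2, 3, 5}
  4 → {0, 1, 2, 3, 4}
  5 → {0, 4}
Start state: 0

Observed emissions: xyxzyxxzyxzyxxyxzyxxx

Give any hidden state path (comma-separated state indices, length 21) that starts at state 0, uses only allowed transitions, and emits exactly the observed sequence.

  t0 'x' -> {0,1,4}, take 0 (start)
  t1 'y' -> {5}, take 5 (0->5 ok)
  t2 'x' -> {0,1,4}, take 4 (5->4 ok)
  t3 'z' -> {2,3}, take 2 (4->2 ok)
  t4 'y' -> {5}, take 5 (2->5 ok)
  t5 'x' -> {0,1,4}, take 4 (5->4 ok)
  t6 'x' -> {0,1,4}, take 4 (4->4 ok)
  t7 'z' -> {2,3}, take 2 (4->2 ok)
  t8 'y' -> {5}, take 5 (2->5 ok)
  t9 'x' -> {0,1,4}, take 4 (5->4 ok)
  t10 'z' -> {2,3}, take 3 (4->3 ok)
  t11 'y' -> {5}, take 5 (3->5 ok)
  t12 'x' -> {0,1,4}, take 4 (5->4 ok)
  t13 'x' -> {0,1,4}, take 0 (4->0 ok)
  t14 'y' -> {5}, take 5 (0->5 ok)
  t15 'x' -> {0,1,4}, take 0 (5->0 ok)
  t16 'z' -> {2,3}, take 3 (0->3 ok)
  t17 'y' -> {5}, take 5 (3->5 ok)
  t18 'x' -> {0,1,4}, take 0 (5->0 ok)
  t19 'x' -> {0,1,4}, take 4 (0->4 ok)
  t20 'x' -> {0,1,4}, take 4 (4->4 ok)

0,5,4,2,5,4,4,2,5,4,3,5,4,0,5,0,3,5,0,4,4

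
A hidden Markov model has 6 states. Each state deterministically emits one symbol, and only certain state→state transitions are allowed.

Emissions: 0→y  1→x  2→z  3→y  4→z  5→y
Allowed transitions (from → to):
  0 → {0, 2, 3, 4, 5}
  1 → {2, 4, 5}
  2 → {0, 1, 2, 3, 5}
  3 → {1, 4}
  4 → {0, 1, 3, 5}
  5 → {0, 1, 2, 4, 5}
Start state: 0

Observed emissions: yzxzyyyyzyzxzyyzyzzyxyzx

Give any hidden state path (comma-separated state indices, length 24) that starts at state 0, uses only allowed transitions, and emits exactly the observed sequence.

  0: obs=y cand={0,3,5} pick 0 [start]
  1: obs=z cand={2,4} pick 4 [0->4 ok]
  2: obs=x cand={1} pick 1 [4->1 ok]
  3: obs=z cand={2,4} pick 4 [1->4 ok]
  4: obs=y cand={0,3,5} pick 5 [4->5 ok]
  5: obs=y cand={0,3,5} pick 0 [5->0 ok]
  6: obs=y cand={0,3,5} pick 0 [0->0 ok]
  7: obs=y cand={0,3,5} pick 3 [0->3 ok]
  8: obs=z cand={2,4} pick 4 [3->4 ok]
  9: obs=y cand={0,3,5} pick 0 [4->0 ok]
  10: obs=z cand={2,4} pick 2 [0->2 ok]
  11: obs=x cand={1} pick 1 [2->1 ok]
  12: obs=z cand={2,4} pick 4 [1->4 ok]
  13: obs=y cand={0,3,5} pick 0 [4->0 ok]
  14: obs=y cand={0,3,5} pick 0 [0->0 ok]
  15: obs=z cand={2,4} pick 4 [0->4 ok]
  16: obs=y cand={0,3,5} pick 0 [4->0 ok]
  17: obs=z cand={2,4} pick 2 [0->2 ok]
  18: obs=z cand={2,4} pick 2 [2->2 ok]
  19: obs=y cand={0,3,5} pick 3 [2->3 ok]
  20: obs=x cand={1} pick 1 [3->1 ok]
  21: obs=y cand={0,3,5} pick 5 [1->5 ok]
  22: obs=z cand={2,4} pick 4 [5->4 ok]
  23: obs=x cand={1} pick 1 [4->1 ok]

0,4,1,4,5,0,0,3,4,0,2,1,4,0,0,4,0,2,2,3,1,5,4,1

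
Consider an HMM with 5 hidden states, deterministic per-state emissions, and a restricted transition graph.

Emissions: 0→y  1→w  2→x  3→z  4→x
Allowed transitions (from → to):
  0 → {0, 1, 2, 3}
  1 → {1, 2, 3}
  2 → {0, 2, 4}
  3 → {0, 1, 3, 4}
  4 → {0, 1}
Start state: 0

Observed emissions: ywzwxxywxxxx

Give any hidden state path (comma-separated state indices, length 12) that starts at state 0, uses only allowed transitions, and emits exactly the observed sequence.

0,1,3,1,2,4,0,1,2,2,2,2

  pos 0: y in {0}, choose 0; start
  pos 1: w in {1}, choose 1; 0->1 ok
  pos 2: z in {3}, choose 3; 1->3 ok
  pos 3: w in {1}, choose 1; 3->1 ok
  pos 4: x in {2,4}, choose 2; 1->2 ok
  pos 5: x in {2,4}, choose 4; 2->4 ok
  pos 6: y in {0}, choose 0; 4->0 ok
  pos 7: w in {1}, choose 1; 0->1 ok
  pos 8: x in {2,4}, choose 2; 1->2 ok
  pos 9: x in {2,4}, choose 2; 2->2 ok
  pos 10: x in {2,4}, choose 2; 2->2 ok
  pos 11: x in {2,4}, choose 2; 2->2 ok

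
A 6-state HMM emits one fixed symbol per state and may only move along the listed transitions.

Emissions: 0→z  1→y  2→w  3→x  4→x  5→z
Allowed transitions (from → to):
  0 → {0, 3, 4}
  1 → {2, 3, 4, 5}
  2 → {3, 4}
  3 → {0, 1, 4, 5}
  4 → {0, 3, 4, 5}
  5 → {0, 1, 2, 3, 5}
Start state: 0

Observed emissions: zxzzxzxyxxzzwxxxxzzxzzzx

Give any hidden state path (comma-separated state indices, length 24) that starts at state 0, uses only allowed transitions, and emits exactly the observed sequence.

0,3,5,0,4,0,3,1,3,4,5,5,2,3,4,3,4,0,0,3,0,0,0,4

  [0] z  {0,5}  => 0  start
  [1] x  {3,4}  => 3  0->3 ok
  [2] z  {0,5}  => 5  3->5 ok
  [3] z  {0,5}  => 0  5->0 ok
  [4] x  {3,4}  => 4  0->4 ok
  [5] z  {0,5}  => 0  4->0 ok
  [6] x  {3,4}  => 3  0->3 ok
  [7] y  {1}  => 1  3->1 ok
  [8] x  {3,4}  => 3  1->3 ok
  [9] x  {3,4}  => 4  3->4 ok
  [10] z  {0,5}  => 5  4->5 ok
  [11] z  {0,5}  => 5  5->5 ok
  [12] w  {2}  => 2  5->2 ok
  [13] x  {3,4}  => 3  2->3 ok
  [14] x  {3,4}  => 4  3->4 ok
  [15] x  {3,4}  => 3  4->3 ok
  [16] x  {3,4}  => 4  3->4 ok
  [17] z  {0,5}  => 0  4->0 ok
  [18] z  {0,5}  => 0  0->0 ok
  [19] x  {3,4}  => 3  0->3 ok
  [20] z  {0,5}  => 0  3->0 ok
  [21] z  {0,5}  => 0  0->0 ok
  [22] z  {0,5}  => 0  0->0 ok
  [23] x  {3,4}  => 4  0->4 ok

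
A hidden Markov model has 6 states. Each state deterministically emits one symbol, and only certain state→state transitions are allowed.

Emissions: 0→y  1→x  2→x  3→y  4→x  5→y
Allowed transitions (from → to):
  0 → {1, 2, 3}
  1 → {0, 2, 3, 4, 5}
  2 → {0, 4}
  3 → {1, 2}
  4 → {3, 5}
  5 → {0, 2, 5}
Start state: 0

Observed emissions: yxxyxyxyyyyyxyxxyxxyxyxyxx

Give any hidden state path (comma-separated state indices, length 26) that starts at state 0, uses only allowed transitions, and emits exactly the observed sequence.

  [0] y  {0,3,5}  => 0  start
  [1] x  {1,2,4}  => 2  0->2 ok
  [2] x  {1,2,4}  => 4  2->4 ok
  [3] y  {0,3,5}  => 3  4->3 ok
  [4] x  {1,2,4}  => 1  3->1 ok
  [5] y  {0,3,5}  => 3  1->3 ok
  [6] x  {1,2,4}  => 1  3->1 ok
  [7] y  {0,3,5}  => 5  1->5 ok
  [8] y  {0,3,5}  => 5  5->5 ok
  [9] y  {0,3,5}  => 5  5->5 ok
  [10] y  {0,3,5}  => 0  5->0 ok
  [11] y  {0,3,5}  => 3  0->3 ok
  [12] x  {1,2,4}  => 1  3->1 ok
  [13] y  {0,3,5}  => 3  1->3 ok
  [14] x  {1,2,4}  => 2  3->2 ok
  [15] x  {1,2,4}  => 4  2->4 ok
  [16] y  {0,3,5}  => 3  4->3 ok
  [17] x  {1,2,4}  => 2  3->2 ok
  [18] x  {1,2,4}  => 4  2->4 ok
  [19] y  {0,3,5}  => 5  4->5 ok
  [20] x  {1,2,4}  => 2  5->2 ok
  [21] y  {0,3,5}  => 0  2->0 ok
  [22] x  {1,2,4}  => 2  0->2 ok
  [23] y  {0,3,5}  => 0  2->0 ok
  [24] x  {1,2,4}  => 2  0->2 ok
  [25] x  {1,2,4}  => 4  2->4 ok

0,2,4,3,1,3,1,5,5,5,0,3,1,3,2,4,3,2,4,5,2,0,2,0,2,4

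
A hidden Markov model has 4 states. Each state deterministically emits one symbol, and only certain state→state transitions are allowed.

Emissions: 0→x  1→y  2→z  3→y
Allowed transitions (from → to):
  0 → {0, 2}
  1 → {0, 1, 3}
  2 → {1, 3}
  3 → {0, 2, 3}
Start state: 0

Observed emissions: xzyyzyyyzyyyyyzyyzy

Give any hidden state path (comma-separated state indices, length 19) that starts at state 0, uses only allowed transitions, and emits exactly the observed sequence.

0,2,3,3,2,1,1,3,2,1,1,3,3,3,2,1,3,2,3

  0: obs=x cand={0} pick 0 [start]
  1: obs=z cand={2} pick 2 [0->2 ok]
  2: obs=y cand={1,3} pick 3 [2->3 ok]
  3: obs=y cand={1,3} pick 3 [3->3 ok]
  4: obs=z cand={2} pick 2 [3->2 ok]
  5: obs=y cand={1,3} pick 1 [2->1 ok]
  6: obs=y cand={1,3} pick 1 [1->1 ok]
  7: obs=y cand={1,3} pick 3 [1->3 ok]
  8: obs=z cand={2} pick 2 [3->2 ok]
  9: obs=y cand={1,3} pick 1 [2->1 ok]
  10: obs=y cand={1,3} pick 1 [1->1 ok]
  11: obs=y cand={1,3} pick 3 [1->3 ok]
  12: obs=y cand={1,3} pick 3 [3->3 ok]
  13: obs=y cand={1,3} pick 3 [3->3 ok]
  14: obs=z cand={2} pick 2 [3->2 ok]
  15: obs=y cand={1,3} pick 1 [2->1 ok]
  16: obs=y cand={1,3} pick 3 [1->3 ok]
  17: obs=z cand={2} pick 2 [3->2 ok]
  18: obs=y cand={1,3} pick 3 [2->3 ok]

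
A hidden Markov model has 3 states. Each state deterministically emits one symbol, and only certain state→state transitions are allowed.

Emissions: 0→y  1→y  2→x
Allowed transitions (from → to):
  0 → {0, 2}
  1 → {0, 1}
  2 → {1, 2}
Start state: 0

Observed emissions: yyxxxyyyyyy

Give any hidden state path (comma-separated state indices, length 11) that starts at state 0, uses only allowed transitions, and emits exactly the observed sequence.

0,0,2,2,2,1,1,1,1,1,0

  0: obs=y cand={0,1} pick 0 [start]
  1: obs=y cand={0,1} pick 0 [0->0 ok]
  2: obs=x cand={2} pick 2 [0->2 ok]
  3: obs=x cand={2} pick 2 [2->2 ok]
  4: obs=x cand={2} pick 2 [2->2 ok]
  5: obs=y cand={0,1} pick 1 [2->1 ok]
  6: obs=y cand={0,1} pick 1 [1->1 ok]
  7: obs=y cand={0,1} pick 1 [1->1 ok]
  8: obs=y cand={0,1} pick 1 [1->1 ok]
  9: obs=y cand={0,1} pick 1 [1->1 ok]
  10: obs=y cand={0,1} pick 0 [1->0 ok]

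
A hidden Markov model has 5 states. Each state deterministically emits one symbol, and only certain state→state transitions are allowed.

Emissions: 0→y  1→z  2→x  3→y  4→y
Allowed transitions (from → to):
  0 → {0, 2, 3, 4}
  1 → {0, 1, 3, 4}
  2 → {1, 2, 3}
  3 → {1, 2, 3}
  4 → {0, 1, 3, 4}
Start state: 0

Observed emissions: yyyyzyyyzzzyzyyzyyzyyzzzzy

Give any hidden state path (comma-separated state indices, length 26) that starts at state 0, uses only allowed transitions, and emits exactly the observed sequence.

  0: obs=y cand={0,3,4} pick 0 [start]
  1: obs=y cand={0,3,4} pick 0 [0->0 ok]
  2: obs=y cand={0,3,4} pick 4 [0->4 ok]
  3: obs=y cand={0,3,4} pick 4 [4->4 ok]
  4: obs=z cand={1} pick 1 [4->1 ok]
  5: obs=y cand={0,3,4} pick 4 [1->4 ok]
  6: obs=y cand={0,3,4} pick 4 [4->4 ok]
  7: obs=y cand={0,3,4} pick 3 [4->3 ok]
  8: obs=z cand={1} pick 1 [3->1 ok]
  9: obs=z cand={1} pick 1 [1->1 ok]
  10: obs=z cand={1} pick 1 [1->1 ok]
  11: obs=y cand={0,3,4} pick 3 [1->3 ok]
  12: obs=z cand={1} pick 1 [3->1 ok]
  13: obs=y cand={0,3,4} pick 0 [1->0 ok]
  14: obs=y cand={0,3,4} pick 4 [0->4 ok]
  15: obs=z cand={1} pick 1 [4->1 ok]
  16: obs=y cand={0,3,4} pick 0 [1->0 ok]
  17: obs=y cand={0,3,4} pick 3 [0->3 ok]
  18: obs=z cand={1} pick 1 [3->1 ok]
  19: obs=y cand={0,3,4} pick 0 [1->0 ok]
  20: obs=y cand={0,3,4} pick 3 [0->3 ok]
  21: obs=z cand={1} pick 1 [3->1 ok]
  22: obs=z cand={1} pick 1 [1->1 ok]
  23: obs=z cand={1} pick 1 [1->1 ok]
  24: obs=z cand={1} pick 1 [1->1 ok]
  25: obs=y cand={0,3,4} pick 0 [1->0 ok]

0,0,4,4,1,4,4,3,1,1,1,3,1,0,4,1,0,3,1,0,3,1,1,1,1,0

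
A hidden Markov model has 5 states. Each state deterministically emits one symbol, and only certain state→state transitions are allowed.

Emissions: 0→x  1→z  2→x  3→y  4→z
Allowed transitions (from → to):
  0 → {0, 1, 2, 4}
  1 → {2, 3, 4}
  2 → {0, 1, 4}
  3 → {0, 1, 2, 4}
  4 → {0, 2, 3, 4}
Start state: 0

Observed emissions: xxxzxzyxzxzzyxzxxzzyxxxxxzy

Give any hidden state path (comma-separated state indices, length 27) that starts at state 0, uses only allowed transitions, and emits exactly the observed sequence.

  [0] x  {0,2}  => 0  start
  [1] x  {0,2}  => 2  0->2 ok
  [2] x  {0,2}  => 0  2->0 ok
  [3] z  {1,4}  => 4  0->4 ok
  [4] x  {0,2}  => 2  4->2 ok
  [5] z  {1,4}  => 1  2->1 ok
  [6] y  {3}  => 3  1->3 ok
  [7] x  {0,2}  => 0  3->0 ok
  [8] z  {1,4}  => 1  0->1 ok
  [9] x  {0,2}  => 2  1->2 ok
  [10] z  {1,4}  => 1  2->1 ok
  [11] z  {1,4}  => 4  1->4 ok
  [12] y  {3}  => 3  4->3 ok
  [13] x  {0,2}  => 0  3->0 ok
  [14] z  {1,4}  => 4  0->4 ok
  [15] x  {0,2}  => 0  4->0 ok
  [16] x  {0,2}  => 0  0->0 ok
  [17] z  {1,4}  => 1  0->1 ok
  [18] z  {1,4}  => 4  1->4 ok
  [19] y  {3}  => 3  4->3 ok
  [20] x  {0,2}  => 2  3->2 ok
  [21] x  {0,2}  => 0  2->0 ok
  [22] x  {0,2}  => 0  0->0 ok
  [23] x  {0,2}  => 0  0->0 ok
  [24] x  {0,2}  => 0  0->0 ok
  [25] z  {1,4}  => 4  0->4 ok
  [26] y  {3}  => 3  4->3 ok

0,2,0,4,2,1,3,0,1,2,1,4,3,0,4,0,0,1,4,3,2,0,0,0,0,4,3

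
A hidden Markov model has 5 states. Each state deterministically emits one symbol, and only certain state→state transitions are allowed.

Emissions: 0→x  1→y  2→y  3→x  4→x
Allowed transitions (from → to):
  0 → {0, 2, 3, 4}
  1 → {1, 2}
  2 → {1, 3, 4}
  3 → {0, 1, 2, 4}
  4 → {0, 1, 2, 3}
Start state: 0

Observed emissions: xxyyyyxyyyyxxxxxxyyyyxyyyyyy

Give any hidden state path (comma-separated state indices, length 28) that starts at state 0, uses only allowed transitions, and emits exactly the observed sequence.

0,0,2,1,1,2,3,1,1,1,2,4,3,0,3,4,3,1,1,1,2,3,1,1,2,1,2,1

  t0 'x' -> {0,3,4}, take 0 (start)
  t1 'x' -> {0,3,4}, take 0 (0->0 ok)
  t2 'y' -> {1,2}, take 2 (0->2 ok)
  t3 'y' -> {1,2}, take 1 (2->1 ok)
  t4 'y' -> {1,2}, take 1 (1->1 ok)
  t5 'y' -> {1,2}, take 2 (1->2 ok)
  t6 'x' -> {0,3,4}, take 3 (2->3 ok)
  t7 'y' -> {1,2}, take 1 (3->1 ok)
  t8 'y' -> {1,2}, take 1 (1->1 ok)
  t9 'y' -> {1,2}, take 1 (1->1 ok)
  t10 'y' -> {1,2}, take 2 (1->2 ok)
  t11 'x' -> {0,3,4}, take 4 (2->4 ok)
  t12 'x' -> {0,3,4}, take 3 (4->3 ok)
  t13 'x' -> {0,3,4}, take 0 (3->0 ok)
  t14 'x' -> {0,3,4}, take 3 (0->3 ok)
  t15 'x' -> {0,3,4}, take 4 (3->4 ok)
  t16 'x' -> {0,3,4}, take 3 (4->3 ok)
  t17 'y' -> {1,2}, take 1 (3->1 ok)
  t18 'y' -> {1,2}, take 1 (1->1 ok)
  t19 'y' -> {1,2}, take 1 (1->1 ok)
  t20 'y' -> {1,2}, take 2 (1->2 ok)
  t21 'x' -> {0,3,4}, take 3 (2->3 ok)
  t22 'y' -> {1,2}, take 1 (3->1 ok)
  t23 'y' -> {1,2}, take 1 (1->1 ok)
  t24 'y' -> {1,2}, take 2 (1->2 ok)
  t25 'y' -> {1,2}, take 1 (2->1 ok)
  t26 'y' -> {1,2}, take 2 (1->2 ok)
  t27 'y' -> {1,2}, take 1 (2->1 ok)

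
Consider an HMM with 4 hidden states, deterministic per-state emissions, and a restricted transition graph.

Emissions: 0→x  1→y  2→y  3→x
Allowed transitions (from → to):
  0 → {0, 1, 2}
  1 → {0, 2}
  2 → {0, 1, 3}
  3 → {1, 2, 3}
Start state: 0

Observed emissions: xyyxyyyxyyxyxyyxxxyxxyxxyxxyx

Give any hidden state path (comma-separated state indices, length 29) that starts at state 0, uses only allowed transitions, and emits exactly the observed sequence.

  0: obs=x cand={0,3} pick 0 [start]
  1: obs=y cand={1,2} pick 1 [0->1 ok]
  2: obs=y cand={1,2} pick 2 [1->2 ok]
  3: obs=x cand={0,3} pick 0 [2->0 ok]
  4: obs=y cand={1,2} pick 2 [0->2 ok]
  5: obs=y cand={1,2} pick 1 [2->1 ok]
  6: obs=y cand={1,2} pick 2 [1->2 ok]
  7: obs=x cand={0,3} pick 3 [2->3 ok]
  8: obs=y cand={1,2} pick 2 [3->2 ok]
  9: obs=y cand={1,2} pick 1 [2->1 ok]
  10: obs=x cand={0,3} pick 0 [1->0 ok]
  11: obs=y cand={1,2} pick 2 [0->2 ok]
  12: obs=x cand={0,3} pick 3 [2->3 ok]
  13: obs=y cand={1,2} pick 2 [3->2 ok]
  14: obs=y cand={1,2} pick 1 [2->1 ok]
  15: obs=x cand={0,3} pick 0 [1->0 ok]
  16: obs=x cand={0,3} pick 0 [0->0 ok]
  17: obs=x cand={0,3} pick 0 [0->0 ok]
  18: obs=y cand={1,2} pick 1 [0->1 ok]
  19: obs=x cand={0,3} pick 0 [1->0 ok]
  20: obs=x cand={0,3} pick 0 [0->0 ok]
  21: obs=y cand={1,2} pick 2 [0->2 ok]
  22: obs=x cand={0,3} pick 0 [2->0 ok]
  23: obs=x cand={0,3} pick 0 [0->0 ok]
  24: obs=y cand={1,2} pick 1 [0->1 ok]
  25: obs=x cand={0,3} pick 0 [1->0 ok]
  26: obs=x cand={0,3} pick 0 [0->0 ok]
  27: obs=y cand={1,2} pick 2 [0->2 ok]
  28: obs=x cand={0,3} pick 0 [2->0 ok]

0,1,2,0,2,1,2,3,2,1,0,2,3,2,1,0,0,0,1,0,0,2,0,0,1,0,0,2,0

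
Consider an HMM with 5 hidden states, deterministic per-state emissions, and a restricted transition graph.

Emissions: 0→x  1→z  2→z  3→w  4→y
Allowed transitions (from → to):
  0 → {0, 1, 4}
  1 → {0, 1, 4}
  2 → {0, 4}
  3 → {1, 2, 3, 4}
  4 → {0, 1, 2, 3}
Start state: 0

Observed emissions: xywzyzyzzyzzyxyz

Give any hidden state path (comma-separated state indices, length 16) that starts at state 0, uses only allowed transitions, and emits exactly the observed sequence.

  t0 'x' -> {0}, take 0 (start)
  t1 'y' -> {4}, take 4 (0->4 ok)
  t2 'w' -> {3}, take 3 (4->3 ok)
  t3 'z' -> {1,2}, take 2 (3->2 ok)
  t4 'y' -> {4}, take 4 (2->4 ok)
  t5 'z' -> {1,2}, take 1 (4->1 ok)
  t6 'y' -> {4}, take 4 (1->4 ok)
  t7 'z' -> {1,2}, take 1 (4->1 ok)
  t8 'z' -> {1,2}, take 1 (1->1 ok)
  t9 'y' -> {4}, take 4 (1->4 ok)
  t10 'z' -> {1,2}, take 1 (4->1 ok)
  t11 'z' -> {1,2}, take 1 (1->1 ok)
  t12 'y' -> {4}, take 4 (1->4 ok)
  t13 'x' -> {0}, take 0 (4->0 ok)
  t14 'y' -> {4}, take 4 (0->4 ok)
  t15 'z' -> {1,2}, take 2 (4->2 ok)

0,4,3,2,4,1,4,1,1,4,1,1,4,0,4,2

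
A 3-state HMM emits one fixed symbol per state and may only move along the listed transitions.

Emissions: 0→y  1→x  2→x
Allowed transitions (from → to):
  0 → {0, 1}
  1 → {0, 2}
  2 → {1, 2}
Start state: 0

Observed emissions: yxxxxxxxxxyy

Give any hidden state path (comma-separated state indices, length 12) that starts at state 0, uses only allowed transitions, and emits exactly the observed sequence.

0,1,2,2,2,2,2,1,2,1,0,0

  [0] y  {0}  => 0  start
  [1] x  {1,2}  => 1  0->1 ok
  [2] x  {1,2}  => 2  1->2 ok
  [3] x  {1,2}  => 2  2->2 ok
  [4] x  {1,2}  => 2  2->2 ok
  [5] x  {1,2}  => 2  2->2 ok
  [6] x  {1,2}  => 2  2->2 ok
  [7] x  {1,2}  => 1  2->1 ok
  [8] x  {1,2}  => 2  1->2 ok
  [9] x  {1,2}  => 1  2->1 ok
  [10] y  {0}  => 0  1->0 ok
  [11] y  {0}  => 0  0->0 ok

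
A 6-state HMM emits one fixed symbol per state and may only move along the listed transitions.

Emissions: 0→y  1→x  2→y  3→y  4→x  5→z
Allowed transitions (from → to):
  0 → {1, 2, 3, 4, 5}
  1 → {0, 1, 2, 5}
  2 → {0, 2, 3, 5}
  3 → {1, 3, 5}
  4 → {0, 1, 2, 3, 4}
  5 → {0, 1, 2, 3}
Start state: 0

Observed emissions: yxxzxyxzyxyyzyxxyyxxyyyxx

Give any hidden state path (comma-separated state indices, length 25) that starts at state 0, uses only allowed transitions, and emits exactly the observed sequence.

  t0 'y' -> {0,2,3}, take 0 (start)
  t1 'x' -> {1,4}, take 4 (0->4 ok)
  t2 'x' -> {1,4}, take 1 (4->1 ok)
  t3 'z' -> {5}, take 5 (1->5 ok)
  t4 'x' -> {1,4}, take 1 (5->1 ok)
  t5 'y' -> {0,2,3}, take 0 (1->0 ok)
  t6 'x' -> {1,4}, take 1 (0->1 ok)
  t7 'z' -> {5}, take 5 (1->5 ok)
  t8 'y' -> {0,2,3}, take 3 (5->3 ok)
  t9 'x' -> {1,4}, take 1 (3->1 ok)
  t10 'y' -> {0,2,3}, take 0 (1->0 ok)
  t11 'y' -> {0,2,3}, take 3 (0->3 ok)
  t12 'z' -> {5}, take 5 (3->5 ok)
  t13 'y' -> {0,2,3}, take 3 (5->3 ok)
  t14 'x' -> {1,4}, take 1 (3->1 ok)
  t15 'x' -> {1,4}, take 1 (1->1 ok)
  t16 'y' -> {0,2,3}, take 2 (1->2 ok)
  t17 'y' -> {0,2,3}, take 0 (2->0 ok)
  t18 'x' -> {1,4}, take 1 (0->1 ok)
  t19 'x' -> {1,4}, take 1 (1->1 ok)
  t20 'y' -> {0,2,3}, take 2 (1->2 ok)
  t21 'y' -> {0,2,3}, take 0 (2->0 ok)
  t22 'y' -> {0,2,3}, take 3 (0->3 ok)
  t23 'x' -> {1,4}, take 1 (3->1 ok)
  t24 'x' -> {1,4}, take 1 (1->1 ok)

0,4,1,5,1,0,1,5,3,1,0,3,5,3,1,1,2,0,1,1,2,0,3,1,1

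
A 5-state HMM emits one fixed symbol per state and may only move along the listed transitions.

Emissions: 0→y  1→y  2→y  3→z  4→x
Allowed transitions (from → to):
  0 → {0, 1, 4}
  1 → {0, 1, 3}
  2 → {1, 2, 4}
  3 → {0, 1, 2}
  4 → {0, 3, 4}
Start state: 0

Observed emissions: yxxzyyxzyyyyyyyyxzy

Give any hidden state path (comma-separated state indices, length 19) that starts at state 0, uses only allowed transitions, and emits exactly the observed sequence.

0,4,4,3,2,2,4,3,1,1,0,0,1,1,1,0,4,3,1

  t0 'y' -> {0,1,2}, take 0 (start)
  t1 'x' -> {4}, take 4 (0->4 ok)
  t2 'x' -> {4}, take 4 (4->4 ok)
  t3 'z' -> {3}, take 3 (4->3 ok)
  t4 'y' -> {0,1,2}, take 2 (3->2 ok)
  t5 'y' -> {0,1,2}, take 2 (2->2 ok)
  t6 'x' -> {4}, take 4 (2->4 ok)
  t7 'z' -> {3}, take 3 (4->3 ok)
  t8 'y' -> {0,1,2}, take 1 (3->1 ok)
  t9 'y' -> {0,1,2}, take 1 (1->1 ok)
  t10 'y' -> {0,1,2}, take 0 (1->0 ok)
  t11 'y' -> {0,1,2}, take 0 (0->0 ok)
  t12 'y' -> {0,1,2}, take 1 (0->1 ok)
  t13 'y' -> {0,1,2}, take 1 (1->1 ok)
  t14 'y' -> {0,1,2}, take 1 (1->1 ok)
  t15 'y' -> {0,1,2}, take 0 (1->0 ok)
  t16 'x' -> {4}, take 4 (0->4 ok)
  t17 'z' -> {3}, take 3 (4->3 ok)
  t18 'y' -> {0,1,2}, take 1 (3->1 ok)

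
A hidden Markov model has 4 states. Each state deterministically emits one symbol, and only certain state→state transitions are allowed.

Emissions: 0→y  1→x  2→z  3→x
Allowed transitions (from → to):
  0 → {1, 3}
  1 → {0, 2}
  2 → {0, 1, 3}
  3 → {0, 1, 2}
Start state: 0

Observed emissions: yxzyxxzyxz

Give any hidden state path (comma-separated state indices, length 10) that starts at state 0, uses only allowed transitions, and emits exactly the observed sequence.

  [0] y  {0}  => 0  start
  [1] x  {1,3}  => 1  0->1 ok
  [2] z  {2}  => 2  1->2 ok
  [3] y  {0}  => 0  2->0 ok
  [4] x  {1,3}  => 3  0->3 ok
  [5] x  {1,3}  => 1  3->1 ok
  [6] z  {2}  => 2  1->2 ok
  [7] y  {0}  => 0  2->0 ok
  [8] x  {1,3}  => 1  0->1 ok
  [9] z  {2}  => 2  1->2 ok

0,1,2,0,3,1,2,0,1,2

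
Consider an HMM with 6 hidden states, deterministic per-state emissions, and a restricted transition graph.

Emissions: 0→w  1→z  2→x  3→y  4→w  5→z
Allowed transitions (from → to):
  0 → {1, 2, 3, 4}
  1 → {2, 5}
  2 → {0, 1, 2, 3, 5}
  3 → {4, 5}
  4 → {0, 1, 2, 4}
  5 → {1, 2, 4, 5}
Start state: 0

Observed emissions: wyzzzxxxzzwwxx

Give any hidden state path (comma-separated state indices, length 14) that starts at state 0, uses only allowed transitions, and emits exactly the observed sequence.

  t0 'w' -> {0,4}, take 0 (start)
  t1 'y' -> {3}, take 3 (0->3 ok)
  t2 'z' -> {1,5}, take 5 (3->5 ok)
  t3 'z' -> {1,5}, take 5 (5->5 ok)
  t4 'z' -> {1,5}, take 1 (5->1 ok)
  t5 'x' -> {2}, take 2 (1->2 ok)
  t6 'x' -> {2}, take 2 (2->2 ok)
  t7 'x' -> {2}, take 2 (2->2 ok)
  t8 'z' -> {1,5}, take 5 (2->5 ok)
  t9 'z' -> {1,5}, take 5 (5->5 ok)
  t10 'w' -> {0,4}, take 4 (5->4 ok)
  t11 'w' -> {0,4}, take 4 (4->4 ok)
  t12 'x' -> {2}, take 2 (4->2 ok)
  t13 'x' -> {2}, take 2 (2->2 ok)

0,3,5,5,1,2,2,2,5,5,4,4,2,2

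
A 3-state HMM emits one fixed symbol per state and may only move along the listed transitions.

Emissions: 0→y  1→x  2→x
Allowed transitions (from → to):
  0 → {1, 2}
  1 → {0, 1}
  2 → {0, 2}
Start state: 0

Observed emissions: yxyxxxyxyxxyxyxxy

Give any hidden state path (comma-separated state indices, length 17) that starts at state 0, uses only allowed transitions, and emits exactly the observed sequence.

0,1,0,2,2,2,0,1,0,1,1,0,2,0,2,2,0

  [0] y  {0}  => 0  start
  [1] x  {1,2}  => 1  0->1 ok
  [2] y  {0}  => 0  1->0 ok
  [3] x  {1,2}  => 2  0->2 ok
  [4] x  {1,2}  => 2  2->2 ok
  [5] x  {1,2}  => 2  2->2 ok
  [6] y  {0}  => 0  2->0 ok
  [7] x  {1,2}  => 1  0->1 ok
  [8] y  {0}  => 0  1->0 ok
  [9] x  {1,2}  => 1  0->1 ok
  [10] x  {1,2}  => 1  1->1 ok
  [11] y  {0}  => 0  1->0 ok
  [12] x  {1,2}  => 2  0->2 ok
  [13] y  {0}  => 0  2->0 ok
  [14] x  {1,2}  => 2  0->2 ok
  [15] x  {1,2}  => 2  2->2 ok
  [16] y  {0}  => 0  2->0 ok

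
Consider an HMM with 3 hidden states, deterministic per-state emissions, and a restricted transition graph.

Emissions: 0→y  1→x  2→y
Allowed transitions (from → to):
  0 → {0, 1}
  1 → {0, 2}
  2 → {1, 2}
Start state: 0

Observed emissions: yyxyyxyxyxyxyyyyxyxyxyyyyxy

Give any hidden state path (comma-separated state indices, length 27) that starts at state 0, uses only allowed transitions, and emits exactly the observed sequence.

  0: obs=y cand={0,2} pick 0 [start]
  1: obs=y cand={0,2} pick 0 [0->0 ok]
  2: obs=x cand={1} pick 1 [0->1 ok]
  3: obs=y cand={0,2} pick 2 [1->2 ok]
  4: obs=y cand={0,2} pick 2 [2->2 ok]
  5: obs=x cand={1} pick 1 [2->1 ok]
  6: obs=y cand={0,2} pick 0 [1->0 ok]
  7: obs=x cand={1} pick 1 [0->1 ok]
  8: obs=y cand={0,2} pick 0 [1->0 ok]
  9: obs=x cand={1} pick 1 [0->1 ok]
  10: obs=y cand={0,2} pick 0 [1->0 ok]
  11: obs=x cand={1} pick 1 [0->1 ok]
  12: obs=y cand={0,2} pick 2 [1->2 ok]
  13: obs=y cand={0,2} pick 2 [2->2 ok]
  14: obs=y cand={0,2} pick 2 [2->2 ok]
  15: obs=y cand={0,2} pick 2 [2->2 ok]
  16: obs=x cand={1} pick 1 [2->1 ok]
  17: obs=y cand={0,2} pick 0 [1->0 ok]
  18: obs=x cand={1} pick 1 [0->1 ok]
  19: obs=y cand={0,2} pick 0 [1->0 ok]
  20: obs=x cand={1} pick 1 [0->1 ok]
  21: obs=y cand={0,2} pick 2 [1->2 ok]
  22: obs=y cand={0,2} pick 2 [2->2 ok]
  23: obs=y cand={0,2} pick 2 [2->2 ok]
  24: obs=y cand={0,2} pick 2 [2->2 ok]
  25: obs=x cand={1} pick 1 [2->1 ok]
  26: obs=y cand={0,2} pick 0 [1->0 ok]

0,0,1,2,2,1,0,1,0,1,0,1,2,2,2,2,1,0,1,0,1,2,2,2,2,1,0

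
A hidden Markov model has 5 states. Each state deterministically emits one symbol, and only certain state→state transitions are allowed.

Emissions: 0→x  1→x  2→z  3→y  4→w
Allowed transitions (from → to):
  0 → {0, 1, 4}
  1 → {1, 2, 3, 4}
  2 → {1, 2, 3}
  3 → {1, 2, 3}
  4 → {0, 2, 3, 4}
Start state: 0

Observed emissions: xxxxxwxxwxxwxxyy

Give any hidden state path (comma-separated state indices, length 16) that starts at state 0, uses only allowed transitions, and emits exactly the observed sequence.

0,0,0,0,1,4,0,0,4,0,1,4,0,1,3,3

  0: obs=x cand={0,1} pick 0 [start]
  1: obs=x cand={0,1} pick 0 [0->0 ok]
  2: obs=x cand={0,1} pick 0 [0->0 ok]
  3: obs=x cand={0,1} pick 0 [0->0 ok]
  4: obs=x cand={0,1} pick 1 [0->1 ok]
  5: obs=w cand={4} pick 4 [1->4 ok]
  6: obs=x cand={0,1} pick 0 [4->0 ok]
  7: obs=x cand={0,1} pick 0 [0->0 ok]
  8: obs=w cand={4} pick 4 [0->4 ok]
  9: obs=x cand={0,1} pick 0 [4->0 ok]
  10: obs=x cand={0,1} pick 1 [0->1 ok]
  11: obs=w cand={4} pick 4 [1->4 ok]
  12: obs=x cand={0,1} pick 0 [4->0 ok]
  13: obs=x cand={0,1} pick 1 [0->1 ok]
  14: obs=y cand={3} pick 3 [1->3 ok]
  15: obs=y cand={3} pick 3 [3->3 ok]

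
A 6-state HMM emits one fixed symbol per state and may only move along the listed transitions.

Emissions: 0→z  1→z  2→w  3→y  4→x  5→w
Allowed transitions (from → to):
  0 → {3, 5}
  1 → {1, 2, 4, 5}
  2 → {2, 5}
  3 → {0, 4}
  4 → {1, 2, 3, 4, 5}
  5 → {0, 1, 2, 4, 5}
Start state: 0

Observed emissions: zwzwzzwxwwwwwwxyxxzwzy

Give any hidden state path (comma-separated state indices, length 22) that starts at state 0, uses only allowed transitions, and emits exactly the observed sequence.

0,5,0,5,1,1,5,4,2,2,2,5,5,5,4,3,4,4,1,5,0,3

  t0 'z' -> {0,1}, take 0 (start)
  t1 'w' -> {2,5}, take 5 (0->5 ok)
  t2 'z' -> {0,1}, take 0 (5->0 ok)
  t3 'w' -> {2,5}, take 5 (0->5 ok)
  t4 'z' -> {0,1}, take 1 (5->1 ok)
  t5 'z' -> {0,1}, take 1 (1->1 ok)
  t6 'w' -> {2,5}, take 5 (1->5 ok)
  t7 'x' -> {4}, take 4 (5->4 ok)
  t8 'w' -> {2,5}, take 2 (4->2 ok)
  t9 'w' -> {2,5}, take 2 (2->2 ok)
  t10 'w' -> {2,5}, take 2 (2->2 ok)
  t11 'w' -> {2,5}, take 5 (2->5 ok)
  t12 'w' -> {2,5}, take 5 (5->5 ok)
  t13 'w' -> {2,5}, take 5 (5->5 ok)
  t14 'x' -> {4}, take 4 (5->4 ok)
  t15 'y' -> {3}, take 3 (4->3 ok)
  t16 'x' -> {4}, take 4 (3->4 ok)
  t17 'x' -> {4}, take 4 (4->4 ok)
  t18 'z' -> {0,1}, take 1 (4->1 ok)
  t19 'w' -> {2,5}, take 5 (1->5 ok)
  t20 'z' -> {0,1}, take 0 (5->0 ok)
  t21 'y' -> {3}, take 3 (0->3 ok)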